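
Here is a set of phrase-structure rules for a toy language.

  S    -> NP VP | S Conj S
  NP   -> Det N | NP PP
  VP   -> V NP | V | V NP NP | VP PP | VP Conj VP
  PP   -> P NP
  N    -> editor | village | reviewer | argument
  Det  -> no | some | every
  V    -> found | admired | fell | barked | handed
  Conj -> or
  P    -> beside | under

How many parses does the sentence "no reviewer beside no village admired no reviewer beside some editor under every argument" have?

5

Two of the 5 distinct bracketings:
[S [NP [NP [Det no] [N reviewer]] [PP [P beside] [NP [Det no] [N village]]]] [VP [V admired] [NP [NP [Det no] [N reviewer]] [PP [P beside] [NP [NP [Det some] [N editor]] [PP [P under] [NP [Det every] [N argument]]]]]]]]
[S [NP [NP [Det no] [N reviewer]] [PP [P beside] [NP [Det no] [N village]]]] [VP [V admired] [NP [NP [NP [Det no] [N reviewer]] [PP [P beside] [NP [Det some] [N editor]]]] [PP [P under] [NP [Det every] [N argument]]]]]]
The trees differ in how a recursive rule is bracketed over the same span.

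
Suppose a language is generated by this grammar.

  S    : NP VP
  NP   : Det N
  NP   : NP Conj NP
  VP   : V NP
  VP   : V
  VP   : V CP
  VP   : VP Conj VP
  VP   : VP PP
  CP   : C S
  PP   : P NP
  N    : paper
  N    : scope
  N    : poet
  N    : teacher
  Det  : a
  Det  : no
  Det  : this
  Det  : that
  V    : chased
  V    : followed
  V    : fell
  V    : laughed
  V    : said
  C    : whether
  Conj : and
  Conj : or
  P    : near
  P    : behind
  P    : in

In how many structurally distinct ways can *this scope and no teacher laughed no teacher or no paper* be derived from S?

1

[S [NP [NP [Det this] [N scope]] [Conj and] [NP [Det no] [N teacher]]] [VP [V laughed] [NP [NP [Det no] [N teacher]] [Conj or] [NP [Det no] [N paper]]]]]
No rule offers an alternative attachment or grouping for any span, so this is the only derivation.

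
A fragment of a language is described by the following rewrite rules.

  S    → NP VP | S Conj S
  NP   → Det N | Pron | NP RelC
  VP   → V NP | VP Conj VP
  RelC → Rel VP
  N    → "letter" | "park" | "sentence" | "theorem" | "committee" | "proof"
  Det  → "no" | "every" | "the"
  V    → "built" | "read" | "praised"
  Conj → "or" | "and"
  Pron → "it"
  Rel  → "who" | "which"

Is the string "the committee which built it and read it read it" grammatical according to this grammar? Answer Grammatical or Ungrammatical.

Grammatical

[S [NP [NP [Det the] [N committee]] [RelC [Rel which] [VP [VP [V built] [NP [Pron it]]] [Conj and] [VP [V read] [NP [Pron it]]]]]] [VP [V read] [NP [Pron it]]]]
Each bracket corresponds to one application of a listed rule, so the string is derivable from S.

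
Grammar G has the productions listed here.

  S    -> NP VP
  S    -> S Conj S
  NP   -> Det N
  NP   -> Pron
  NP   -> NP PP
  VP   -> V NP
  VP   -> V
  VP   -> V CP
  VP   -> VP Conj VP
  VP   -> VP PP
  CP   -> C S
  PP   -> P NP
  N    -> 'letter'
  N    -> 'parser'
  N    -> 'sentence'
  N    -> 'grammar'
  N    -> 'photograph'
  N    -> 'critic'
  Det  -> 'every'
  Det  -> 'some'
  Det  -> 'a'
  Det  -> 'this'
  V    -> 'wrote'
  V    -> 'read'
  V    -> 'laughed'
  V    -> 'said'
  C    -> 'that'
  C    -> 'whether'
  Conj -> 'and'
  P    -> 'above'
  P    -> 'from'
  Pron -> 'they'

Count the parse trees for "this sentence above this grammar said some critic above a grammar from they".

5

Two of the 5 distinct bracketings:
[S [NP [NP [Det this] [N sentence]] [PP [P above] [NP [Det this] [N grammar]]]] [VP [V said] [NP [NP [Det some] [N critic]] [PP [P above] [NP [NP [Det a] [N grammar]] [PP [P from] [NP [Pron they]]]]]]]]
[S [NP [NP [Det this] [N sentence]] [PP [P above] [NP [Det this] [N grammar]]]] [VP [V said] [NP [NP [NP [Det some] [N critic]] [PP [P above] [NP [Det a] [N grammar]]]] [PP [P from] [NP [Pron they]]]]]]
The trees differ in how a recursive rule is bracketed over the same span.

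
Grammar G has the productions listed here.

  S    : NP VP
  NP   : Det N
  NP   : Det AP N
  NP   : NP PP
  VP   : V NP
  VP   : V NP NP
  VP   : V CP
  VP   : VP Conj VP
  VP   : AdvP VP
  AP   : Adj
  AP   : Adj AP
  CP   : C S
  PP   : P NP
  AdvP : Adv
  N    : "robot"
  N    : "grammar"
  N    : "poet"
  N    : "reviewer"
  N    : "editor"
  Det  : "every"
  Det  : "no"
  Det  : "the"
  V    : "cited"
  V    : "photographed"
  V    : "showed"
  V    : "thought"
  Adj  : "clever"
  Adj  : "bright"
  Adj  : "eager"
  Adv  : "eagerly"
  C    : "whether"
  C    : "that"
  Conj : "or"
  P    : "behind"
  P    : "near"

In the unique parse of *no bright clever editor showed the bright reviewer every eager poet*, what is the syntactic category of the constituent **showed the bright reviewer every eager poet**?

VP

[S [NP [Det no] [AP [Adj bright] [AP [Adj clever]]] [N editor]] [VP [V showed] [NP [Det the] [AP [Adj bright]] [N reviewer]] [NP [Det every] [AP [Adj eager]] [N poet]]]]
The span 'showed the bright reviewer every eager poet' is the VP node built by VP → V NP NP.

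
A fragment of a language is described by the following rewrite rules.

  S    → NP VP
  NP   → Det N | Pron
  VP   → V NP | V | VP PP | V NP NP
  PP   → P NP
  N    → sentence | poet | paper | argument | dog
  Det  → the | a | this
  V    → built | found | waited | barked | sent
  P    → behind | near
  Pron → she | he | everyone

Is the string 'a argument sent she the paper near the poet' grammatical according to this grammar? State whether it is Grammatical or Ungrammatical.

Grammatical

[S [NP [Det a] [N argument]] [VP [VP [V sent] [NP [Pron she]] [NP [Det the] [N paper]]] [PP [P near] [NP [Det the] [N poet]]]]]
Each bracket corresponds to one application of a listed rule, so the string is derivable from S.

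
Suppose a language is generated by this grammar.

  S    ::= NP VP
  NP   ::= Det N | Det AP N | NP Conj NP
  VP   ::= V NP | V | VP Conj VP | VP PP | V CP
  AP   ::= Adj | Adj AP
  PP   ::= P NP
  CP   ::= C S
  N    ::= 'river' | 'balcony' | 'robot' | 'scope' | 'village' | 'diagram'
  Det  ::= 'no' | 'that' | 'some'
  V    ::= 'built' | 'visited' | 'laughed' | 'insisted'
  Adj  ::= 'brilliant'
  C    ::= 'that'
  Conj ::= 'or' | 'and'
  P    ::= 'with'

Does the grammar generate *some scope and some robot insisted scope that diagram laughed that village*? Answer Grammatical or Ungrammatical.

Ungrammatical

A V word can never sit immediately before an N word in any string this grammar generates, so the substring 'insisted scope' rules out a derivation.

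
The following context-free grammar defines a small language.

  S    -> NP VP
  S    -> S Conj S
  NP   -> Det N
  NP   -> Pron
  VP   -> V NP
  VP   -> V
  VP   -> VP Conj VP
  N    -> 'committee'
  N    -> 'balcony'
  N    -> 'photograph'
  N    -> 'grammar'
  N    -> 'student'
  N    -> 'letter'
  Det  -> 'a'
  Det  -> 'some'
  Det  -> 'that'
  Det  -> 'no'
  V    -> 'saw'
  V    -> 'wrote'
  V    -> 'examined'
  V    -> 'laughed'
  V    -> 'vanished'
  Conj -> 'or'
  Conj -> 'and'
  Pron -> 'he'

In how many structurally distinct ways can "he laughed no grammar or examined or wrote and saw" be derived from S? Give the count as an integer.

5

Two of the 5 distinct bracketings:
[S [NP [Pron he]] [VP [VP [V laughed] [NP [Det no] [N grammar]]] [Conj or] [VP [VP [V examined]] [Conj or] [VP [VP [V wrote]] [Conj and] [VP [V saw]]]]]]
[S [NP [Pron he]] [VP [VP [V laughed] [NP [Det no] [N grammar]]] [Conj or] [VP [VP [VP [V examined]] [Conj or] [VP [V wrote]]] [Conj and] [VP [V saw]]]]]
The trees differ in how a recursive rule is bracketed over the same span.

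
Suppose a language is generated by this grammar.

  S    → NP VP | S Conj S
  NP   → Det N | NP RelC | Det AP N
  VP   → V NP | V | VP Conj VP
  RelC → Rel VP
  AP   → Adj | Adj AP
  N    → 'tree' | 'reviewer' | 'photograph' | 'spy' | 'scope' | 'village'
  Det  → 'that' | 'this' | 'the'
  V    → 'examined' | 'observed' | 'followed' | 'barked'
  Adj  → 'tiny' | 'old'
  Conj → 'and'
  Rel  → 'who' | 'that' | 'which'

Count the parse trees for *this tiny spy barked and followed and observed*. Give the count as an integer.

The two bracketings:
[S [NP [Det this] [AP [Adj tiny]] [N spy]] [VP [VP [V barked]] [Conj and] [VP [VP [V followed]] [Conj and] [VP [V observed]]]]]
[S [NP [Det this] [AP [Adj tiny]] [N spy]] [VP [VP [VP [V barked]] [Conj and] [VP [V followed]]] [Conj and] [VP [V observed]]]]
The trees differ in how a recursive rule is bracketed over the same span.

2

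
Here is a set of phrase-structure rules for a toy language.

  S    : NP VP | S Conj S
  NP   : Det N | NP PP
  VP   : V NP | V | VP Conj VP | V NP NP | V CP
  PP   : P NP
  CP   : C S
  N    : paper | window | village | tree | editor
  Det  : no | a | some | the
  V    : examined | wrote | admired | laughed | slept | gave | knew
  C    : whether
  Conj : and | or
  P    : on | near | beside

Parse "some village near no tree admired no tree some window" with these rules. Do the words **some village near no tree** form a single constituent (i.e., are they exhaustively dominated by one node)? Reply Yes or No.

[S [NP [NP [Det some] [N village]] [PP [P near] [NP [Det no] [N tree]]]] [VP [V admired] [NP [Det no] [N tree]] [NP [Det some] [N window]]]]
The words 'some village near no tree' are exhaustively dominated by a single NP node (built by NP → NP PP), so they form a constituent.

Yes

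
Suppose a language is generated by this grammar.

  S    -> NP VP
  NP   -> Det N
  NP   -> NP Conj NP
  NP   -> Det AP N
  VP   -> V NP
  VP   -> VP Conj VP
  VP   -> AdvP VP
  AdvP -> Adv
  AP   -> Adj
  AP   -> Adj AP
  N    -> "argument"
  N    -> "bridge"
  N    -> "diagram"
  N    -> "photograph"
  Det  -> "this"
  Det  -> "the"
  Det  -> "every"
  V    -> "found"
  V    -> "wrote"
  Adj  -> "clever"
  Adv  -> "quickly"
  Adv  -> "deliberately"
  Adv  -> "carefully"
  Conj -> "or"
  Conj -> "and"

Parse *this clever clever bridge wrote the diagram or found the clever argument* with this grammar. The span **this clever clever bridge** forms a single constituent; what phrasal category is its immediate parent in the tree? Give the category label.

S
  NP
    Det: this
    AP
      Adj: clever
      AP
        Adj: clever
    N: bridge
  VP
    VP
      V: wrote
      NP
        Det: the
        N: diagram
    Conj: or
    VP
      V: found
      NP
        Det: the
        AP
          Adj: clever
        N: argument
The span 'this clever clever bridge' is the NP node built by NP → Det AP N.
Its mother is the S built by S → NP VP.

S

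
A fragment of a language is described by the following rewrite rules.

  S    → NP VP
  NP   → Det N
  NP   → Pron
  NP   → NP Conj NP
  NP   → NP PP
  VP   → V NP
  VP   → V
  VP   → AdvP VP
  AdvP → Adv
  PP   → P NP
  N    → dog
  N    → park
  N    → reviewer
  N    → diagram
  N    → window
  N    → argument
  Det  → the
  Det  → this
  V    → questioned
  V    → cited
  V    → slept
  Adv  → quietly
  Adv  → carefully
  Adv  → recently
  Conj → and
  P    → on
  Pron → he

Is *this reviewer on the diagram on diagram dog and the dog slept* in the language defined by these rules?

A P word can never sit immediately before an N word in any string this grammar generates, so the substring 'on diagram' rules out a derivation.

Ungrammatical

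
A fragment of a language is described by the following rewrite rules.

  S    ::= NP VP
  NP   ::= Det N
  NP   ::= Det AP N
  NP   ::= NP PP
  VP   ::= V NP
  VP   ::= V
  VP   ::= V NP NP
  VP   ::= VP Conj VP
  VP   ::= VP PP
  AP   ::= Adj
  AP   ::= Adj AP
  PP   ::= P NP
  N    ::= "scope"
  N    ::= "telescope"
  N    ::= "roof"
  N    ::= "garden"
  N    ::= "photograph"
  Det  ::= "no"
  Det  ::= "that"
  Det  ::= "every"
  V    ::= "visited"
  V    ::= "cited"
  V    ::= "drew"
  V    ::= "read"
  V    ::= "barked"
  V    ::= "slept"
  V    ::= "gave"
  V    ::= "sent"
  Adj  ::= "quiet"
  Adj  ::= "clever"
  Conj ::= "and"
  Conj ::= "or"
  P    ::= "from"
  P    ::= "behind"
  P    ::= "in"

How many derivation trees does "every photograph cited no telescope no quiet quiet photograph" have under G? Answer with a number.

[S [NP [Det every] [N photograph]] [VP [V cited] [NP [Det no] [N telescope]] [NP [Det no] [AP [Adj quiet] [AP [Adj quiet]]] [N photograph]]]]
No rule offers an alternative attachment or grouping for any span, so this is the only derivation.

1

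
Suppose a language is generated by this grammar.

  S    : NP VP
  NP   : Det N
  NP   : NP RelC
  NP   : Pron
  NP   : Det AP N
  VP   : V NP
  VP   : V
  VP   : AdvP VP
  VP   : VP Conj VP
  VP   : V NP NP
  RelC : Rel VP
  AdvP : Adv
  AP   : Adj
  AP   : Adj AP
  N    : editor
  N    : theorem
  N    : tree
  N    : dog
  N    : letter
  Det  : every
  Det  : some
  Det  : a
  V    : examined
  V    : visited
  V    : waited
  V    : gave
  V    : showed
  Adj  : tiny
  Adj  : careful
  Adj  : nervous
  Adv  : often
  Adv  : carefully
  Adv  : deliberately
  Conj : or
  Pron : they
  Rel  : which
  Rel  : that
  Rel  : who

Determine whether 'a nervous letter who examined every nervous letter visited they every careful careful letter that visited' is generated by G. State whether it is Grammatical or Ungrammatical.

[S [NP [NP [Det a] [AP [Adj nervous]] [N letter]] [RelC [Rel who] [VP [V examined] [NP [Det every] [AP [Adj nervous]] [N letter]]]]] [VP [V visited] [NP [Pron they]] [NP [NP [Det every] [AP [Adj careful] [AP [Adj careful]]] [N letter]] [RelC [Rel that] [VP [V visited]]]]]]
The bracketing above is licensed at every node by one of the given productions, with S at the root.

Grammatical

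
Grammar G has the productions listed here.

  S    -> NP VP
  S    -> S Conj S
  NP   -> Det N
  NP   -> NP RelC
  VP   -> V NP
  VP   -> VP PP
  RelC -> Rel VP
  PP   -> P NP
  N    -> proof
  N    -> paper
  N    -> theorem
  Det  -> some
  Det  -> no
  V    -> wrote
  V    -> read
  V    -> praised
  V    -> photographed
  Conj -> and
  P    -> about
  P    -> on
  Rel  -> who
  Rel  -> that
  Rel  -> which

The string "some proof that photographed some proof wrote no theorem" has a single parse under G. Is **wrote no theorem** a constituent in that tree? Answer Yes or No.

Yes

[S [NP [NP [Det some] [N proof]] [RelC [Rel that] [VP [V photographed] [NP [Det some] [N proof]]]]] [VP [V wrote] [NP [Det no] [N theorem]]]]
The words 'wrote no theorem' are exhaustively dominated by a single VP node (built by VP → V NP), so they form a constituent.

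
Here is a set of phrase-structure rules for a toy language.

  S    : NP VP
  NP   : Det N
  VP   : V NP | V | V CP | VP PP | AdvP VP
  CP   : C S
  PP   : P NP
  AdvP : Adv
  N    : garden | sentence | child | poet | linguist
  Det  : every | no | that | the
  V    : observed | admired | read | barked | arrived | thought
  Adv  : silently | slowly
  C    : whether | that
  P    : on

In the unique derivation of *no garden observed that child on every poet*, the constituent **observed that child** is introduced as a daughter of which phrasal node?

[S [NP [Det no] [N garden]] [VP [VP [V observed] [NP [Det that] [N child]]] [PP [P on] [NP [Det every] [N poet]]]]]
The span 'observed that child' is the VP node built by VP → V NP.
Its mother is the VP built by VP → VP PP.

VP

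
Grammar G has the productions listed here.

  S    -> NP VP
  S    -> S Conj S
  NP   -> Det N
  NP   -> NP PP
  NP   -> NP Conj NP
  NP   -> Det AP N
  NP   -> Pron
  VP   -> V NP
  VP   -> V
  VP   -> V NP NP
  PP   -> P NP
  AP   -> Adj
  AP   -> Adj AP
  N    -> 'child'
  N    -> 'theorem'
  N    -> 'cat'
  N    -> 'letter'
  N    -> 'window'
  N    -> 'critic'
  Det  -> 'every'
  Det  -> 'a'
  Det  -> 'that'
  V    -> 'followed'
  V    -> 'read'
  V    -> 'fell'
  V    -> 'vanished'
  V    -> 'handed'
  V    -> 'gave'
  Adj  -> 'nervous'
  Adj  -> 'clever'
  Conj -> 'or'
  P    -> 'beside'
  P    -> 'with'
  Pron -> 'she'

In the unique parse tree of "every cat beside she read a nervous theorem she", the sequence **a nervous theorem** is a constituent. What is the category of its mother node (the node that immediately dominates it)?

S
  NP
    NP
      Det: every
      N: cat
    PP
      P: beside
      NP
        Pron: she
  VP
    V: read
    NP
      Det: a
      AP
        Adj: nervous
      N: theorem
    NP
      Pron: she
The span 'a nervous theorem' is the NP node built by NP → Det AP N.
Its mother is the VP built by VP → V NP NP.

VP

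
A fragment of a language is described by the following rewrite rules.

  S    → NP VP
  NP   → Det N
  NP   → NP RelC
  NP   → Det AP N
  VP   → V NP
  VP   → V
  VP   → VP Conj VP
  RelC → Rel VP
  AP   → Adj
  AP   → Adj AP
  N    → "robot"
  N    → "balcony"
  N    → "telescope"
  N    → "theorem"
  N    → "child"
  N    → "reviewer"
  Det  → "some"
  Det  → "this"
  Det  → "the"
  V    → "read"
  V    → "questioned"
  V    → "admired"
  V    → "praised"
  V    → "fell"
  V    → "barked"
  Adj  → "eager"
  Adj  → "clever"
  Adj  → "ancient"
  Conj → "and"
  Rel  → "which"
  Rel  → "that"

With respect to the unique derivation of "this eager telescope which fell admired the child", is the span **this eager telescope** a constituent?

Yes

[S [NP [NP [Det this] [AP [Adj eager]] [N telescope]] [RelC [Rel which] [VP [V fell]]]] [VP [V admired] [NP [Det the] [N child]]]]
The words 'this eager telescope' are exhaustively dominated by a single NP node (built by NP → Det AP N), so they form a constituent.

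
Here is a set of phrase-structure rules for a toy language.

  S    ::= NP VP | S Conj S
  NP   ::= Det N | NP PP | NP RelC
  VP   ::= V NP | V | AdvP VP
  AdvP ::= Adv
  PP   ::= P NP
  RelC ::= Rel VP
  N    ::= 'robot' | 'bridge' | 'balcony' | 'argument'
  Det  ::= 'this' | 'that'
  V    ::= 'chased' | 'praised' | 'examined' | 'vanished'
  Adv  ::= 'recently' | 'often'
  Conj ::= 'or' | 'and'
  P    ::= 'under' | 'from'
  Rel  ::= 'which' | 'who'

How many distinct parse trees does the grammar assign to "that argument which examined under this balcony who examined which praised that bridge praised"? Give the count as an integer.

Two of the 3 distinct bracketings:
[S [NP [NP [NP [Det that] [N argument]] [RelC [Rel which] [VP [V examined]]]] [PP [P under] [NP [NP [NP [Det this] [N balcony]] [RelC [Rel who] [VP [V examined]]]] [RelC [Rel which] [VP [V praised] [NP [Det that] [N bridge]]]]]]] [VP [V praised]]]
[S [NP [NP [NP [NP [Det that] [N argument]] [RelC [Rel which] [VP [V examined]]]] [PP [P under] [NP [NP [Det this] [N balcony]] [RelC [Rel who] [VP [V examined]]]]]] [RelC [Rel which] [VP [V praised] [NP [Det that] [N bridge]]]]] [VP [V praised]]]
The trees differ in how a recursive rule is bracketed over the same span.

3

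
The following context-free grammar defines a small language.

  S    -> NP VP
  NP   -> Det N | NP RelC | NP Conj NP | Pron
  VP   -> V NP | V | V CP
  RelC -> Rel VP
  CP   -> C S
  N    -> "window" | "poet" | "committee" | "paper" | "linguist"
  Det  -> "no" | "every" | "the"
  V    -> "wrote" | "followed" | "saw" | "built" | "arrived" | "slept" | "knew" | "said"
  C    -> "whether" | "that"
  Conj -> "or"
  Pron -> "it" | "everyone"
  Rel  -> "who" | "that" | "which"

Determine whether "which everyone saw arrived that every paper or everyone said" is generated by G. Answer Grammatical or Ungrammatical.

Ungrammatical

A Rel word can never sit immediately before a Pron word in any string this grammar generates, so the substring 'which everyone' rules out a derivation.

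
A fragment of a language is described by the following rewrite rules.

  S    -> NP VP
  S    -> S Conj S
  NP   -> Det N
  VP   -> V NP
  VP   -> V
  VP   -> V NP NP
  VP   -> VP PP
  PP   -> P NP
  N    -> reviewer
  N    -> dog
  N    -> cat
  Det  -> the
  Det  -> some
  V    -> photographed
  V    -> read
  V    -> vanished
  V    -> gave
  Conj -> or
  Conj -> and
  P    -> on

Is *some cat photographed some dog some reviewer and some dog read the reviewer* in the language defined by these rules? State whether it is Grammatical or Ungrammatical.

Grammatical

S
  S
    NP
      Det: some
      N: cat
    VP
      V: photographed
      NP
        Det: some
        N: dog
      NP
        Det: some
        N: reviewer
  Conj: and
  S
    NP
      Det: some
      N: dog
    VP
      V: read
      NP
        Det: the
        N: reviewer
Each bracket corresponds to one application of a listed rule, so the string is derivable from S.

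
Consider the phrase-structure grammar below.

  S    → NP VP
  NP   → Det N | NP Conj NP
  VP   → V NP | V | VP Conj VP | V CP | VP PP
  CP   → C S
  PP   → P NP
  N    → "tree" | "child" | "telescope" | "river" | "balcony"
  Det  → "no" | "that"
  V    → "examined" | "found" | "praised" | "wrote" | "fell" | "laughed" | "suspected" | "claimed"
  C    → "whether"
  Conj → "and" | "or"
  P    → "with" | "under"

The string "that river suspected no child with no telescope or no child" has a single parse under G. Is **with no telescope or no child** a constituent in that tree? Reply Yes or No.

Yes

[S [NP [Det that] [N river]] [VP [VP [V suspected] [NP [Det no] [N child]]] [PP [P with] [NP [NP [Det no] [N telescope]] [Conj or] [NP [Det no] [N child]]]]]]
The words 'with no telescope or no child' are exhaustively dominated by a single PP node (built by PP → P NP), so they form a constituent.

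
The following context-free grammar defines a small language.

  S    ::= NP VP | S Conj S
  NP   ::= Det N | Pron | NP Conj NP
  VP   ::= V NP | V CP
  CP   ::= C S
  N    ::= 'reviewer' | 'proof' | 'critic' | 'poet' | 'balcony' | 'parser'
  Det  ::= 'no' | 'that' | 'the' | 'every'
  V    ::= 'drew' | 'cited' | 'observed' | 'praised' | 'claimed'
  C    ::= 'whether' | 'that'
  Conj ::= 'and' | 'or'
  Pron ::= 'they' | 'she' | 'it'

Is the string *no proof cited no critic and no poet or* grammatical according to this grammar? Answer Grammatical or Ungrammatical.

For S → NP VP, the only prefix that parses as NP is 'no proof', but the remainder 'cited no critic and no poet or' is not a VP under these rules. The alternative S rule S → S Conj S likewise has no satisfying split.

Ungrammatical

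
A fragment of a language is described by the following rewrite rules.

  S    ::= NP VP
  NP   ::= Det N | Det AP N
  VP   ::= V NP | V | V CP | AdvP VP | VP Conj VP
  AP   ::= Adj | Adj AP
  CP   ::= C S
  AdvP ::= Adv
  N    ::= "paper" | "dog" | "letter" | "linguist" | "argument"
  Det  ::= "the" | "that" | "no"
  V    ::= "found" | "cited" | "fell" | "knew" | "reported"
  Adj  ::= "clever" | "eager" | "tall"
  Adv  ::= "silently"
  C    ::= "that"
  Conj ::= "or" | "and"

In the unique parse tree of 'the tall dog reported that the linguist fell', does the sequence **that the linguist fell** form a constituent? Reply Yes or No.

[S [NP [Det the] [AP [Adj tall]] [N dog]] [VP [V reported] [CP [C that] [S [NP [Det the] [N linguist]] [VP [V fell]]]]]]
The words 'that the linguist fell' are exhaustively dominated by a single CP node (built by CP → C S), so they form a constituent.

Yes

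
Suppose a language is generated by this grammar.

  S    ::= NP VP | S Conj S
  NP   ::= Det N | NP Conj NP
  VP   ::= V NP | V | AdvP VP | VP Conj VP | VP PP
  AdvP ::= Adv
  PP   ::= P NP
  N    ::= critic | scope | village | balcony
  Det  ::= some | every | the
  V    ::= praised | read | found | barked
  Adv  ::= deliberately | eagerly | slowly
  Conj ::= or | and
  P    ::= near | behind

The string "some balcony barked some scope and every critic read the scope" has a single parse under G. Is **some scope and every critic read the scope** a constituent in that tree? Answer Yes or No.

No

[S [S [NP [Det some] [N balcony]] [VP [V barked] [NP [Det some] [N scope]]]] [Conj and] [S [NP [Det every] [N critic]] [VP [V read] [NP [Det the] [N scope]]]]]
The smallest constituent containing 'some scope and every critic read the scope' is the S spanning 'some balcony barked some scope and every critic read the scope'; no single node in the tree dominates exactly the given words.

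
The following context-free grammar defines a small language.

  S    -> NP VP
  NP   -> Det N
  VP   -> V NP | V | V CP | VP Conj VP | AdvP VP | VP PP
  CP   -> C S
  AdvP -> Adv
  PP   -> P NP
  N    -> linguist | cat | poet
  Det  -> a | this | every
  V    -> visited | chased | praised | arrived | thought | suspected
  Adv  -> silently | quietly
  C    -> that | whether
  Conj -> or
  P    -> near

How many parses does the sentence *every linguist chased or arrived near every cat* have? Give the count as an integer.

2

The two bracketings:
[S [NP [Det every] [N linguist]] [VP [VP [V chased]] [Conj or] [VP [VP [V arrived]] [PP [P near] [NP [Det every] [N cat]]]]]]
[S [NP [Det every] [N linguist]] [VP [VP [VP [V chased]] [Conj or] [VP [V arrived]]] [PP [P near] [NP [Det every] [N cat]]]]]
The trees differ in how a recursive rule is bracketed over the same span.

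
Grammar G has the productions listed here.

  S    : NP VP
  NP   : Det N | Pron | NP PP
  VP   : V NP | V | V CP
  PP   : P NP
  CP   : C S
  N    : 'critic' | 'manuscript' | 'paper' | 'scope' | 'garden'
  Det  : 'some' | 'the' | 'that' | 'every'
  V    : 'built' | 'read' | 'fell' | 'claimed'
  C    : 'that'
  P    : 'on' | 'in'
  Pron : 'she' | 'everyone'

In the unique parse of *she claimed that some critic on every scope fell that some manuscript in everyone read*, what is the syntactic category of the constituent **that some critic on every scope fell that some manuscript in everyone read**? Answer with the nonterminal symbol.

CP

[S [NP [Pron she]] [VP [V claimed] [CP [C that] [S [NP [NP [Det some] [N critic]] [PP [P on] [NP [Det every] [N scope]]]] [VP [V fell] [CP [C that] [S [NP [NP [Det some] [N manuscript]] [PP [P in] [NP [Pron everyone]]]] [VP [V read]]]]]]]]]
The span 'that some critic on every scope fell that some manuscript in everyone read' is the CP node built by CP → C S.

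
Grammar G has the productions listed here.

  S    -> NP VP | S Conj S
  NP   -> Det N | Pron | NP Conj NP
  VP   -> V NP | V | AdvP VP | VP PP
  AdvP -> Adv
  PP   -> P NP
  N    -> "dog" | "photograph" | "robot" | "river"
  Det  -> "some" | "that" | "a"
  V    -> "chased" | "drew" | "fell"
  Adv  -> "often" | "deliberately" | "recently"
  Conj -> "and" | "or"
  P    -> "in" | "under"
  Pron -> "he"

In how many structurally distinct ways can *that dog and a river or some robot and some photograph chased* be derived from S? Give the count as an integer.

5

Two of the 5 distinct bracketings:
[S [NP [NP [Det that] [N dog]] [Conj and] [NP [NP [Det a] [N river]] [Conj or] [NP [NP [Det some] [N robot]] [Conj and] [NP [Det some] [N photograph]]]]] [VP [V chased]]]
[S [NP [NP [Det that] [N dog]] [Conj and] [NP [NP [NP [Det a] [N river]] [Conj or] [NP [Det some] [N robot]]] [Conj and] [NP [Det some] [N photograph]]]] [VP [V chased]]]
The trees differ in how a recursive rule is bracketed over the same span.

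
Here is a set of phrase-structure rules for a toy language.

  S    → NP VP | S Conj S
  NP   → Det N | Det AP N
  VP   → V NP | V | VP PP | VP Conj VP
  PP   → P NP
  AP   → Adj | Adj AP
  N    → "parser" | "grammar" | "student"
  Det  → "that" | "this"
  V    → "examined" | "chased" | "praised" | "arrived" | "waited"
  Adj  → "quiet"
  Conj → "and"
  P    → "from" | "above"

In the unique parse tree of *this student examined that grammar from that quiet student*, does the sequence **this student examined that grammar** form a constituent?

[S [NP [Det this] [N student]] [VP [VP [V examined] [NP [Det that] [N grammar]]] [PP [P from] [NP [Det that] [AP [Adj quiet]] [N student]]]]]
The smallest constituent containing 'this student examined that grammar' is the S spanning 'this student examined that grammar from that quiet student'; no single node in the tree dominates exactly the given words.

No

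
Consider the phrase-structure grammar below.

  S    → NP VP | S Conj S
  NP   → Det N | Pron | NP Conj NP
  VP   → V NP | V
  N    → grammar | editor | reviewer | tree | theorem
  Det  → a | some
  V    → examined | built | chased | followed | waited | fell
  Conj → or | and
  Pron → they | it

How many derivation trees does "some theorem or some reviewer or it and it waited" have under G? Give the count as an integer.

5

Two of the 5 distinct bracketings:
[S [NP [NP [Det some] [N theorem]] [Conj or] [NP [NP [Det some] [N reviewer]] [Conj or] [NP [NP [Pron it]] [Conj and] [NP [Pron it]]]]] [VP [V waited]]]
[S [NP [NP [Det some] [N theorem]] [Conj or] [NP [NP [NP [Det some] [N reviewer]] [Conj or] [NP [Pron it]]] [Conj and] [NP [Pron it]]]] [VP [V waited]]]
The trees differ in how a recursive rule is bracketed over the same span.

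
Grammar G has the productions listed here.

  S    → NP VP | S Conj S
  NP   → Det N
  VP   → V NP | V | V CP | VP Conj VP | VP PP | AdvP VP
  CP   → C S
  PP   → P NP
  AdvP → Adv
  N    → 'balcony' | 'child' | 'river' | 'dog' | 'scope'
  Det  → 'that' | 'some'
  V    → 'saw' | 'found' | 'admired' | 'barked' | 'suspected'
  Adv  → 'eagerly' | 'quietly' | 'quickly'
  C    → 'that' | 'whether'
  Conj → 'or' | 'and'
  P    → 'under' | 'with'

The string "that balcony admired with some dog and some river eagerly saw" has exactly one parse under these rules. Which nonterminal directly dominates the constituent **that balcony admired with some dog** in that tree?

S

[S [S [NP [Det that] [N balcony]] [VP [VP [V admired]] [PP [P with] [NP [Det some] [N dog]]]]] [Conj and] [S [NP [Det some] [N river]] [VP [AdvP [Adv eagerly]] [VP [V saw]]]]]
The span 'that balcony admired with some dog' is the S node built by S → NP VP.
Its mother is the S built by S → S Conj S.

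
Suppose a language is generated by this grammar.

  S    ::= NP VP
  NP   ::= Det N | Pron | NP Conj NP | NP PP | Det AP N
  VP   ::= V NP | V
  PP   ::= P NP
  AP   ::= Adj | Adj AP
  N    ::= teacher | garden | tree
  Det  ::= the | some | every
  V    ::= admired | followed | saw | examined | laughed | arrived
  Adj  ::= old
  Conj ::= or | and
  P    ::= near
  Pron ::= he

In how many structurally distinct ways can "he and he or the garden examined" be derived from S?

The two bracketings:
[S [NP [NP [Pron he]] [Conj and] [NP [NP [Pron he]] [Conj or] [NP [Det the] [N garden]]]] [VP [V examined]]]
[S [NP [NP [NP [Pron he]] [Conj and] [NP [Pron he]]] [Conj or] [NP [Det the] [N garden]]] [VP [V examined]]]
The trees differ in how a recursive rule is bracketed over the same span.

2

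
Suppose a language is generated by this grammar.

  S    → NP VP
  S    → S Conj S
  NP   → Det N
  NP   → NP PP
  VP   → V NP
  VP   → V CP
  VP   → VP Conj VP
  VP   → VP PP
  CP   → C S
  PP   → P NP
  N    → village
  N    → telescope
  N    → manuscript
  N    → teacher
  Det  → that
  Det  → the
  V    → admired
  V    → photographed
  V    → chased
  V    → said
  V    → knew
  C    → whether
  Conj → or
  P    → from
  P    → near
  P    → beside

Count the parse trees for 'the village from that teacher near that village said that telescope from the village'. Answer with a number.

Two of the 4 distinct bracketings:
[S [NP [NP [Det the] [N village]] [PP [P from] [NP [NP [Det that] [N teacher]] [PP [P near] [NP [Det that] [N village]]]]]] [VP [V said] [NP [NP [Det that] [N telescope]] [PP [P from] [NP [Det the] [N village]]]]]]
[S [NP [NP [Det the] [N village]] [PP [P from] [NP [NP [Det that] [N teacher]] [PP [P near] [NP [Det that] [N village]]]]]] [VP [VP [V said] [NP [Det that] [N telescope]]] [PP [P from] [NP [Det the] [N village]]]]]
The difference turns on whether VP → VP PP is used at the relevant span, versus an alternative expansion of VP.

4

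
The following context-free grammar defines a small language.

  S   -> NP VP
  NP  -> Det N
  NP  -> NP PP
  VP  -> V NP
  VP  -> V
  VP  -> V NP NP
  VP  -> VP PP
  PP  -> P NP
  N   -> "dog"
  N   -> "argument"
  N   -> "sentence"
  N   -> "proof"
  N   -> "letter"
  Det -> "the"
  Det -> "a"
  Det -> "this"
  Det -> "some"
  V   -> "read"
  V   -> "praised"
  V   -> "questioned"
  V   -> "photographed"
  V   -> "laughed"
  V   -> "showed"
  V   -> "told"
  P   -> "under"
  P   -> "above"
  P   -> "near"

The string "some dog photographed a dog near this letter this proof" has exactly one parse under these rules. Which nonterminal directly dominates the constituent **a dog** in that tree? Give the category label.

[S [NP [Det some] [N dog]] [VP [V photographed] [NP [NP [Det a] [N dog]] [PP [P near] [NP [Det this] [N letter]]]] [NP [Det this] [N proof]]]]
The span 'a dog' is the NP node built by NP → Det N.
Its mother is the NP built by NP → NP PP.

NP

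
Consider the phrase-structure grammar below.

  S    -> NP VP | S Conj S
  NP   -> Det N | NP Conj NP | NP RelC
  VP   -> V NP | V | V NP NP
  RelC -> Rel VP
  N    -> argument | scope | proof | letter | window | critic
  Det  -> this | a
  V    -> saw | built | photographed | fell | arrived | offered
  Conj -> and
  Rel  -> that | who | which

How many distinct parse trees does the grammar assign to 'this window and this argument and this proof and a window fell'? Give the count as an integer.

Two of the 5 distinct bracketings:
[S [NP [NP [Det this] [N window]] [Conj and] [NP [NP [Det this] [N argument]] [Conj and] [NP [NP [Det this] [N proof]] [Conj and] [NP [Det a] [N window]]]]] [VP [V fell]]]
[S [NP [NP [Det this] [N window]] [Conj and] [NP [NP [NP [Det this] [N argument]] [Conj and] [NP [Det this] [N proof]]] [Conj and] [NP [Det a] [N window]]]] [VP [V fell]]]
The trees differ in how a recursive rule is bracketed over the same span.

5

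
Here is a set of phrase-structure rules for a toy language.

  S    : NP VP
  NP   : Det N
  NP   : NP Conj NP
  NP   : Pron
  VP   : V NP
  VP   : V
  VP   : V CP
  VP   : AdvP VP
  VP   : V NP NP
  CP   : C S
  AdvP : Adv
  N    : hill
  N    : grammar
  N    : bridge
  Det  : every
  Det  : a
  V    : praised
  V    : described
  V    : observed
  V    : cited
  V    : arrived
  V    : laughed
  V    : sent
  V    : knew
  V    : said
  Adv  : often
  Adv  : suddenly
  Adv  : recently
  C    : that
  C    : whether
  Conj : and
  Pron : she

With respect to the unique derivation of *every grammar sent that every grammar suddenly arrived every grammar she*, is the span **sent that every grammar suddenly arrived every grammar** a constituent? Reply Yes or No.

[S [NP [Det every] [N grammar]] [VP [V sent] [CP [C that] [S [NP [Det every] [N grammar]] [VP [AdvP [Adv suddenly]] [VP [V arrived] [NP [Det every] [N grammar]] [NP [Pron she]]]]]]]]
The smallest constituent containing 'sent that every grammar suddenly arrived every grammar' is the VP spanning 'sent that every grammar suddenly arrived every grammar she'; no single node in the tree dominates exactly the given words.

No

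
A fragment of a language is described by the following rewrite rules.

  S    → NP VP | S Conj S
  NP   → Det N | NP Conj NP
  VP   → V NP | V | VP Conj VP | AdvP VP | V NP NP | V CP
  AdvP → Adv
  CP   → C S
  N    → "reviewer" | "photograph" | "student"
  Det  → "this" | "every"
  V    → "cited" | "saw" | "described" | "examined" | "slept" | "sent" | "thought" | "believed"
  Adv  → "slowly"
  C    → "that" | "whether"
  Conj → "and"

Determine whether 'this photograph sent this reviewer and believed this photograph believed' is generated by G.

Ungrammatical

For S → NP VP, the only prefix that parses as NP is 'this photograph', but the remainder 'sent this reviewer and believed this photograph believed' is not a VP under these rules. The alternative S rule S → S Conj S likewise has no satisfying split.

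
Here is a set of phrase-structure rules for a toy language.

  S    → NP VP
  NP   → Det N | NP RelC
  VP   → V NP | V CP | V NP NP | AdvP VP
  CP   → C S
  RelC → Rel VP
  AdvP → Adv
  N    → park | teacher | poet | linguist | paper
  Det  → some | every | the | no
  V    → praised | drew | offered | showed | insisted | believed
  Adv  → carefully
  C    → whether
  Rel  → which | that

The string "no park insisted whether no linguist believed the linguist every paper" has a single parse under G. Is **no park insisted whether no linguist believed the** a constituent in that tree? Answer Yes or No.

No

[S [NP [Det no] [N park]] [VP [V insisted] [CP [C whether] [S [NP [Det no] [N linguist]] [VP [V believed] [NP [Det the] [N linguist]] [NP [Det every] [N paper]]]]]]]
The smallest constituent containing 'no park insisted whether no linguist believed the' is the S spanning 'no park insisted whether no linguist believed the linguist every paper'; no single node in the tree dominates exactly the given words.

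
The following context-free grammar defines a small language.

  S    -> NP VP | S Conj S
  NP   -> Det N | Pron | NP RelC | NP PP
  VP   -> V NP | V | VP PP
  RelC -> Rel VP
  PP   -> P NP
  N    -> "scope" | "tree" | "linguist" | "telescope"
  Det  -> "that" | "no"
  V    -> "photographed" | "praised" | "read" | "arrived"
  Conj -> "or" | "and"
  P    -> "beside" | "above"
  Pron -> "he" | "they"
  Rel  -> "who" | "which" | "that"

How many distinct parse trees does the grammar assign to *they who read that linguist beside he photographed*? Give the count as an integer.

3

Two of the 3 distinct bracketings:
[S [NP [NP [Pron they]] [RelC [Rel who] [VP [V read] [NP [NP [Det that] [N linguist]] [PP [P beside] [NP [Pron he]]]]]]] [VP [V photographed]]]
[S [NP [NP [Pron they]] [RelC [Rel who] [VP [VP [V read] [NP [Det that] [N linguist]]] [PP [P beside] [NP [Pron he]]]]]] [VP [V photographed]]]
The difference turns on whether NP → NP PP is used at the relevant span, versus an alternative expansion of NP.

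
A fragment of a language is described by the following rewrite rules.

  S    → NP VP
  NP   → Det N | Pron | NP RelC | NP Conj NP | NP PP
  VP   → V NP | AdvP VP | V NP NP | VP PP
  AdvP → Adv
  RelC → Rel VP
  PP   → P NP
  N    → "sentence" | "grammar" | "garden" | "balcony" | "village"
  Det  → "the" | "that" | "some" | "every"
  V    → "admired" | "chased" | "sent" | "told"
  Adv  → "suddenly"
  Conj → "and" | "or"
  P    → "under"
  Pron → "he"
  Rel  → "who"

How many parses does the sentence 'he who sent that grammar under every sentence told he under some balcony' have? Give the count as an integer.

Two of the 6 distinct bracketings:
[S [NP [NP [Pron he]] [RelC [Rel who] [VP [V sent] [NP [NP [Det that] [N grammar]] [PP [P under] [NP [Det every] [N sentence]]]]]]] [VP [V told] [NP [NP [Pron he]] [PP [P under] [NP [Det some] [N balcony]]]]]]
[S [NP [NP [Pron he]] [RelC [Rel who] [VP [V sent] [NP [NP [Det that] [N grammar]] [PP [P under] [NP [Det every] [N sentence]]]]]]] [VP [VP [V told] [NP [Pron he]]] [PP [P under] [NP [Det some] [N balcony]]]]]
The difference turns on whether VP → VP PP is used at the relevant span, versus an alternative expansion of VP.

6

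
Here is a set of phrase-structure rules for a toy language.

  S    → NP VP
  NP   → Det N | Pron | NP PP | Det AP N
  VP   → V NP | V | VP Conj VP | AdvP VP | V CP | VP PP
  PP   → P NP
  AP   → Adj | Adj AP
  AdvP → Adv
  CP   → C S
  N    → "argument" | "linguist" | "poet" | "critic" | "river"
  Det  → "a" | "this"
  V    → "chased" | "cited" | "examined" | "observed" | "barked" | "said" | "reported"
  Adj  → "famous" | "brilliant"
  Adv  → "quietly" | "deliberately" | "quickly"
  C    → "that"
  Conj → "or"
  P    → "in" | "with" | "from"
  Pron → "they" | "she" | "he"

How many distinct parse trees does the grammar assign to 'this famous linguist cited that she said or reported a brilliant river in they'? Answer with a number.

7

Two of the 7 distinct bracketings:
[S [NP [Det this] [AP [Adj famous]] [N linguist]] [VP [VP [V cited] [CP [C that] [S [NP [Pron she]] [VP [V said]]]]] [Conj or] [VP [V reported] [NP [NP [Det a] [AP [Adj brilliant]] [N river]] [PP [P in] [NP [Pron they]]]]]]]
[S [NP [Det this] [AP [Adj famous]] [N linguist]] [VP [VP [V cited] [CP [C that] [S [NP [Pron she]] [VP [V said]]]]] [Conj or] [VP [VP [V reported] [NP [Det a] [AP [Adj brilliant]] [N river]]] [PP [P in] [NP [Pron they]]]]]]
The difference turns on whether NP → NP PP is used at the relevant span, versus an alternative expansion of NP.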